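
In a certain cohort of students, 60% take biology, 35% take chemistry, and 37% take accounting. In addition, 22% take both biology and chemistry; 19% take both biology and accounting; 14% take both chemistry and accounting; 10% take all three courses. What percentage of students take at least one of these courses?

87%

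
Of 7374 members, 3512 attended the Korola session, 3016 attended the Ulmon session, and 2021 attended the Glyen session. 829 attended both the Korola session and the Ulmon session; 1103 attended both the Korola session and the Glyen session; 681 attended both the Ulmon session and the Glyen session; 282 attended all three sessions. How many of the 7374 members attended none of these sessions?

1156

By inclusion–exclusion:
N(≥1) = 3512 + 3016 + 2021 − 829 − 1103 − 681 + 282 = 6218
None: 7374 − 6218 = 1156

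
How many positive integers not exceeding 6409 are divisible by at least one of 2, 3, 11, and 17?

⌊6409/2⌋ + ⌊6409/3⌋ + ⌊6409/11⌋ + ⌊6409/17⌋ − ⌊6409/6⌋ − ⌊6409/22⌋ − ⌊6409/34⌋ − ⌊6409/33⌋ − ⌊6409/51⌋ − ⌊6409/187⌋ + ⌊6409/66⌋ + ⌊6409/102⌋ + ⌊6409/374⌋ + ⌊6409/561⌋ − ⌊6409/1122⌋ = 3204 + 2136 + 582 + 377 − 1068 − 291 − 188 − 194 − 125 − 34 + 97 + 62 + 17 + 11 − 5 = 4581

4581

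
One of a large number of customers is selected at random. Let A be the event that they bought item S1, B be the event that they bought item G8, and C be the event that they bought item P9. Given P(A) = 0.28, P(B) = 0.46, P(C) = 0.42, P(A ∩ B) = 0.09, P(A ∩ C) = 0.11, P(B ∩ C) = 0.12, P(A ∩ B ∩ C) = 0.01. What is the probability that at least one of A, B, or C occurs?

By inclusion-exclusion,
P(A ∪ B ∪ C) = 0.28 + 0.46 + 0.42 − 0.09 − 0.11 − 0.12 + 0.01 = 0.85

0.85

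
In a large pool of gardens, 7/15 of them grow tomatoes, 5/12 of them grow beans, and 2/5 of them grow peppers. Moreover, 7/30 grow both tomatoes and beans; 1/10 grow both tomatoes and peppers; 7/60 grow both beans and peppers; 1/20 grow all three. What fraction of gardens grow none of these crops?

7/60

P(union) = 7/15 + 5/12 + 2/5 − 7/30 − 1/10 − 7/60 + 1/20 = 53/60
P(none) = 1 − 53/60 = 7/60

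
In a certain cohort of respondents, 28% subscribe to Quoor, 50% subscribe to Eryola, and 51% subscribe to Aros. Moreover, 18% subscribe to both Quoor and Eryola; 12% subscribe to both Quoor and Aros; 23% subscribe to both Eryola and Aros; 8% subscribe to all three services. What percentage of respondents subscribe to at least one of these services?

Inclusion–exclusion gives
P(union) = 28 + 50 + 51 − 18 − 12 − 23 + 8 = 84%

84%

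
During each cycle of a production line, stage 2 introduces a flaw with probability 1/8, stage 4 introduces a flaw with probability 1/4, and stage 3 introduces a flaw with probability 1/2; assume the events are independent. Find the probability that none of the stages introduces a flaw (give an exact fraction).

21/64

Independence gives P(none) = ∏(1 − pᵢ).
P(none) = (1 − 1/8) × (1 − 1/4) × (1 − 1/2) = 7/8 × 3/4 × 1/2 = 21/64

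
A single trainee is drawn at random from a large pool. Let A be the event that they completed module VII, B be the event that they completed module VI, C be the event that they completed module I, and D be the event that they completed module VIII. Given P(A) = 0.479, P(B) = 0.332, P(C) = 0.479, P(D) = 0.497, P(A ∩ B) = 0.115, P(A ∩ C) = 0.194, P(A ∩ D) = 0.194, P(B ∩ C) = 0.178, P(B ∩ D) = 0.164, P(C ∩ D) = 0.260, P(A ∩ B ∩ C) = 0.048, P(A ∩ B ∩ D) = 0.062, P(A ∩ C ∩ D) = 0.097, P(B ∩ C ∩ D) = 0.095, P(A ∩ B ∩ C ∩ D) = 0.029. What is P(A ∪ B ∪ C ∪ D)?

0.955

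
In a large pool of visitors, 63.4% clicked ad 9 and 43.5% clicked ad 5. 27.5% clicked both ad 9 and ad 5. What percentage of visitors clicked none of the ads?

20.6%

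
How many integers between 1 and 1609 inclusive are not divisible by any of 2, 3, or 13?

496

Inclusion–exclusion gives
floor(1609/2) + floor(1609/3) + floor(1609/13) − floor(1609/6) − floor(1609/26) − floor(1609/39) + floor(1609/78) = 804 + 536 + 123 − 268 − 61 − 41 + 20 = 1113
1609 − 1113 = 496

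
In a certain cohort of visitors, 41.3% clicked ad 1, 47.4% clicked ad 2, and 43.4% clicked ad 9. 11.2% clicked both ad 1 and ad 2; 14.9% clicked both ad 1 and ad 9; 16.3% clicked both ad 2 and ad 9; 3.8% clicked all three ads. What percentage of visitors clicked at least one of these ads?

93.5%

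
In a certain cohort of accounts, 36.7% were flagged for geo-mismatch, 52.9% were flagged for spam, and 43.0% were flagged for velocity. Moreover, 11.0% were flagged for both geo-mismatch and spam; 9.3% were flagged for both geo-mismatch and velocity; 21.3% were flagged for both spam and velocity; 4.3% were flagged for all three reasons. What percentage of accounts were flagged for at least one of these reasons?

Apply inclusion-exclusion:
P(≥1) = 36.7 + 52.9 + 43.0 − 11.0 − 9.3 − 21.3 + 4.3 = 95.3%

95.3%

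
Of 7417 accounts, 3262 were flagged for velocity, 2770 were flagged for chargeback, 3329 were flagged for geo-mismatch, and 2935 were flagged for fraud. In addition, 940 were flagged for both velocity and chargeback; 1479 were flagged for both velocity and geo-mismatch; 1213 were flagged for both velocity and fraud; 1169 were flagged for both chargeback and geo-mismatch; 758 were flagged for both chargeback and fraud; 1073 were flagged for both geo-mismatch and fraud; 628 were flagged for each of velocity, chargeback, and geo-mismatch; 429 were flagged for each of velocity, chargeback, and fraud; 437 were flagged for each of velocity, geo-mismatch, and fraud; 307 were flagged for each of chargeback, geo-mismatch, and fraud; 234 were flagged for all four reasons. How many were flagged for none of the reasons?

By inclusion–exclusion:
|union| = 3262 + 2770 + 3329 + 2935 − 940 − 1479 − 1213 − 1169 − 758 − 1073 + 628 + 429 + 437 + 307 − 234 = 7231
None: 7417 − 7231 = 186

186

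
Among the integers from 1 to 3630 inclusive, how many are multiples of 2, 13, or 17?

2054

By inclusion–exclusion:
⌊3630/2⌋ + ⌊3630/13⌋ + ⌊3630/17⌋ − ⌊3630/26⌋ − ⌊3630/34⌋ − ⌊3630/221⌋ + ⌊3630/442⌋ = 1815 + 279 + 213 − 139 − 106 − 16 + 8 = 2054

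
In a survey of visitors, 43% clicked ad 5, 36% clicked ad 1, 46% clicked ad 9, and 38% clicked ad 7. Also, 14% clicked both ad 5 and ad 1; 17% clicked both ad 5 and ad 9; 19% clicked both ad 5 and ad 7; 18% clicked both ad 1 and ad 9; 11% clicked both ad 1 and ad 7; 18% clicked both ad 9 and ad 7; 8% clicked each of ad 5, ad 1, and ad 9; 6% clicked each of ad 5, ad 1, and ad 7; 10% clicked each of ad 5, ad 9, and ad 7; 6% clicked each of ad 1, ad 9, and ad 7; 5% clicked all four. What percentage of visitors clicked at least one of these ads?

91%

P(union) = 43 + 36 + 46 + 38 − 14 − 17 − 19 − 18 − 11 − 18 + 8 + 6 + 10 + 6 − 5 = 91%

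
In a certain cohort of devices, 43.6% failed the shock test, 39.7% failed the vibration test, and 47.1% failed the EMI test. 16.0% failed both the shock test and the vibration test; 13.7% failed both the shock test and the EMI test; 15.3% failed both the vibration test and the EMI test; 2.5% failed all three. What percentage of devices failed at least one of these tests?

By inclusion-exclusion,
P(at least one) = 43.6 + 39.7 + 47.1 − 16.0 − 13.7 − 15.3 + 2.5 = 87.9%

87.9%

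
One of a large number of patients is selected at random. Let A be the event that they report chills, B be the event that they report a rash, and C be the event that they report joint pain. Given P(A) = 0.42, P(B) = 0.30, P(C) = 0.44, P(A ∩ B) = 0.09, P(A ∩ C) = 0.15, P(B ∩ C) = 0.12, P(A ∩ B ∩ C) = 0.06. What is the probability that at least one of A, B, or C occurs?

0.86

P(A ∪ B ∪ C) = 0.42 + 0.30 + 0.44 − 0.09 − 0.15 − 0.12 + 0.06 = 0.86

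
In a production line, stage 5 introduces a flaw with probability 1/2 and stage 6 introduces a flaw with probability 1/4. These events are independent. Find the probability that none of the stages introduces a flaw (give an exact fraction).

P(none) = (1 − 1/2) × (1 − 1/4) = 1/2 × 3/4 = 3/8

3/8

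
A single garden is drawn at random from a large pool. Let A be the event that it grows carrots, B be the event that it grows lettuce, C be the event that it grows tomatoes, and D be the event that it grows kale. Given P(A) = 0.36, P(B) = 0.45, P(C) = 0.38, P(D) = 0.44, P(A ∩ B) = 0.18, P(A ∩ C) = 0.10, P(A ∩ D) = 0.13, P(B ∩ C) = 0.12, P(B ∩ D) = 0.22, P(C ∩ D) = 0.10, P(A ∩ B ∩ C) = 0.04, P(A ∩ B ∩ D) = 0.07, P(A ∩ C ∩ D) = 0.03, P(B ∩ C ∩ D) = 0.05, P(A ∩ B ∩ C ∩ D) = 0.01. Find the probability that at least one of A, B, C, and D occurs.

P(A ∪ B ∪ C ∪ D) = 0.36 + 0.45 + 0.38 + 0.44 − 0.18 − 0.10 − 0.13 − 0.12 − 0.22 − 0.10 + 0.04 + 0.07 + 0.03 + 0.05 − 0.01 = 0.96

0.96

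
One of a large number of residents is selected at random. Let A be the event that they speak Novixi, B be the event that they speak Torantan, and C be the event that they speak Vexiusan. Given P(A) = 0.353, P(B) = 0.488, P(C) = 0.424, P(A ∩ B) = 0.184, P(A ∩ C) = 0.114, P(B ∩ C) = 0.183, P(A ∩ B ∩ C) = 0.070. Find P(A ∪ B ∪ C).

Inclusion–exclusion gives
P(A ∪ B ∪ C) = 0.353 + 0.488 + 0.424 − 0.184 − 0.114 − 0.183 + 0.070 = 0.854

0.854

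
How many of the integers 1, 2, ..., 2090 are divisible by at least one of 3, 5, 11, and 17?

⌊2090/3⌋ + ⌊2090/5⌋ + ⌊2090/11⌋ + ⌊2090/17⌋ − ⌊2090/15⌋ − ⌊2090/33⌋ − ⌊2090/51⌋ − ⌊2090/55⌋ − ⌊2090/85⌋ − ⌊2090/187⌋ + ⌊2090/165⌋ + ⌊2090/255⌋ + ⌊2090/561⌋ + ⌊2090/935⌋ − ⌊2090/2805⌋ = 696 + 418 + 190 + 122 − 139 − 63 − 40 − 38 − 24 − 11 + 12 + 8 + 3 + 2 − 0 = 1136

1136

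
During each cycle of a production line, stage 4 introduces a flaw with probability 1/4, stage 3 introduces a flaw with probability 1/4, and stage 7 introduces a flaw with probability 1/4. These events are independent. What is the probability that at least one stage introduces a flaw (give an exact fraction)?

P(none) = (1 − 1/4) × (1 − 1/4) × (1 − 1/4) = 3/4 × 3/4 × 3/4 = 27/64
P(at least one) = 1 − 27/64 = 37/64

37/64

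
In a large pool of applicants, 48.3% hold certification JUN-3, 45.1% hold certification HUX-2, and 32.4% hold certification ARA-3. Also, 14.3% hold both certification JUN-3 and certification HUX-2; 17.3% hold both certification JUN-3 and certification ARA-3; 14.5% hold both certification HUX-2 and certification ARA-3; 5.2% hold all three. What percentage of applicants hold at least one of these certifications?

P(≥1) = 48.3 + 45.1 + 32.4 − 14.3 − 17.3 − 14.5 + 5.2 = 84.9%

84.9%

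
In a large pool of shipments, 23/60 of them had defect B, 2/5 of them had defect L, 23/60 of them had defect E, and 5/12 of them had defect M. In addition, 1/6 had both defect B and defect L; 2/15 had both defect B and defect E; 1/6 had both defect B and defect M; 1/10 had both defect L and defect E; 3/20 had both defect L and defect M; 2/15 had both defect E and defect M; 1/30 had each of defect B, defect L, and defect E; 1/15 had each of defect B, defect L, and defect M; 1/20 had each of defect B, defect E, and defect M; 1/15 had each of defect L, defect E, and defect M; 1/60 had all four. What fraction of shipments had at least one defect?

14/15

P(union) = 23/60 + 2/5 + 23/60 + 5/12 − 1/6 − 2/15 − 1/6 − 1/10 − 3/20 − 2/15 + 1/30 + 1/15 + 1/20 + 1/15 − 1/60 = 14/15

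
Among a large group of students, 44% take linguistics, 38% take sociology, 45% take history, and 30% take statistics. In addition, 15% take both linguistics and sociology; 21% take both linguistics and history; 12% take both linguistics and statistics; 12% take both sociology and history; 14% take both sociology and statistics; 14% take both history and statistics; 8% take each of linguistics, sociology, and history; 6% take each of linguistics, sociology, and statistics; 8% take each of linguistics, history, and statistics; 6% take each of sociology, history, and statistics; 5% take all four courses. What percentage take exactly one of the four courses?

Using the inclusion–exclusion count for exactly one event:
P(exactly one) = 44 + 38 + 45 + 30 − 2·15 − 2·21 − 2·12 − 2·12 − 2·14 − 2·14 + 3·8 + 3·6 + 3·8 + 3·6 − 4·5 = 45%

45%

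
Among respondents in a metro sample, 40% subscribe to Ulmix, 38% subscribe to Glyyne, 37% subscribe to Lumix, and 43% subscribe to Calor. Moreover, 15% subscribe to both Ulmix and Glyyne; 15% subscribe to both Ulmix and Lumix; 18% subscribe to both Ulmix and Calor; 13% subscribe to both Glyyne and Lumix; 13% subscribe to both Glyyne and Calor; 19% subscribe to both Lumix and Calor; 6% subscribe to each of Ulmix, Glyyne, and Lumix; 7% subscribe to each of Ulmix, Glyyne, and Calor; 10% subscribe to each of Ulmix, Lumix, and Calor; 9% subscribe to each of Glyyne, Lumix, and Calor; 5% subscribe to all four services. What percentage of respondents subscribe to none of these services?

8%

By inclusion–exclusion:
P(union) = 40 + 38 + 37 + 43 − 15 − 15 − 18 − 13 − 13 − 19 + 6 + 7 + 10 + 9 − 5 = 92%
P(none) = 100% − 92% = 8%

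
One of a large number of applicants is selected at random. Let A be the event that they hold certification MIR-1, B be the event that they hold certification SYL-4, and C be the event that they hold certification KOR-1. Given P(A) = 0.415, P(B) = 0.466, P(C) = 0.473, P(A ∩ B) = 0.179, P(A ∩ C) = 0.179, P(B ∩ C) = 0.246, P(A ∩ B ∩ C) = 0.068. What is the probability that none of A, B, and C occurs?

P(A ∪ B ∪ C) = 0.415 + 0.466 + 0.473 − 0.179 − 0.179 − 0.246 + 0.068 = 0.818
P(none) = 1 − 0.818 = 0.182

0.182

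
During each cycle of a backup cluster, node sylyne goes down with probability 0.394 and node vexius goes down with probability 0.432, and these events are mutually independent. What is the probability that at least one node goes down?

0.655792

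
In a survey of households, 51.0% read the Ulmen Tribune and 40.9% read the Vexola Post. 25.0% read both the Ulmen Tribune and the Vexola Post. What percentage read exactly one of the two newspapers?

41.9%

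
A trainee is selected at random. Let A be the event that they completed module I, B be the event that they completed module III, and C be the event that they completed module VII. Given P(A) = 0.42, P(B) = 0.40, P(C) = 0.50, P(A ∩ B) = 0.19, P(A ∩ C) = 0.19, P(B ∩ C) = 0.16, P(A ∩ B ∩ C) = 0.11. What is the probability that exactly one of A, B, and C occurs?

Using the inclusion–exclusion count for exactly one event:
P(exactly one) = 0.42 + 0.40 + 0.50 − 2·0.19 − 2·0.19 − 2·0.16 + 3·0.11 = 0.57

0.57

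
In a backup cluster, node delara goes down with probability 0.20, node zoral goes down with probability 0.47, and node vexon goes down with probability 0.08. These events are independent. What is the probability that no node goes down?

0.39008

P(none) = (1 − 0.20) × (1 − 0.47) × (1 − 0.08) = 0.80 × 0.53 × 0.92 = 0.39008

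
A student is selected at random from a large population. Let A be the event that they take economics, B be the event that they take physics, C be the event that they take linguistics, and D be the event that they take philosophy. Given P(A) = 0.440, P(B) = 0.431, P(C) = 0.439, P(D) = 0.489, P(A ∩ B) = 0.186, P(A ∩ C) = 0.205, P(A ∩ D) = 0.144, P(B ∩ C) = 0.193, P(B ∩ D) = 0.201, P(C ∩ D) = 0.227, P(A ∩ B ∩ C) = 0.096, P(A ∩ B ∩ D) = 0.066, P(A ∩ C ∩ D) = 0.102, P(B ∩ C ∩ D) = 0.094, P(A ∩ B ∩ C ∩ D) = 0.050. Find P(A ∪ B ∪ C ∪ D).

0.951

By inclusion–exclusion:
P(A ∪ B ∪ C ∪ D) = 0.440 + 0.431 + 0.439 + 0.489 − 0.186 − 0.205 − 0.144 − 0.193 − 0.201 − 0.227 + 0.096 + 0.066 + 0.102 + 0.094 − 0.050 = 0.951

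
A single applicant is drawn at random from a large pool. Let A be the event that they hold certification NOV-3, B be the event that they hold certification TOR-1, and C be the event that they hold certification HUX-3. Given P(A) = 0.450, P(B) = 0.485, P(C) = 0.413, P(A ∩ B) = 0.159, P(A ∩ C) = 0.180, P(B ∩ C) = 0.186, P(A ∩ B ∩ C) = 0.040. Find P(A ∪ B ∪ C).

By inclusion–exclusion:
P(A ∪ B ∪ C) = 0.450 + 0.485 + 0.413 − 0.159 − 0.180 − 0.186 + 0.040 = 0.863

0.863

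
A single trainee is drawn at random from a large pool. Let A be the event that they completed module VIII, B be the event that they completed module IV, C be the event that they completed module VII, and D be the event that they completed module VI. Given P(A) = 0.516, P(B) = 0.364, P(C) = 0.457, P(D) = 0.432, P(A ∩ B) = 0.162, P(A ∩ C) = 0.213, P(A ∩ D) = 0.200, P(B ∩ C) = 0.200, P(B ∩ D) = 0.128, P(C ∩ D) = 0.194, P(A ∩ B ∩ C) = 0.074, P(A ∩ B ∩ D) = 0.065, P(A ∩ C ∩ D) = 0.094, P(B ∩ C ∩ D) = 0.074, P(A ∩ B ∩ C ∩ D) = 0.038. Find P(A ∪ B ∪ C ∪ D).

0.941

By inclusion-exclusion,
P(A ∪ B ∪ C ∪ D) = 0.516 + 0.364 + 0.457 + 0.432 − 0.162 − 0.213 − 0.200 − 0.200 − 0.128 − 0.194 + 0.074 + 0.065 + 0.094 + 0.074 − 0.038 = 0.941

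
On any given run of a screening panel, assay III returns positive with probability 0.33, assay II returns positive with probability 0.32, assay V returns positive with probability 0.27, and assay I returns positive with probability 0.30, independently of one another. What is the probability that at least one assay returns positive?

0.7671884

P(none) = (1 − 0.33) × (1 − 0.32) × (1 − 0.27) × (1 − 0.30) = 0.67 × 0.68 × 0.73 × 0.70 = 0.2328116
P(at least one) = 1 − 0.2328116 = 0.7671884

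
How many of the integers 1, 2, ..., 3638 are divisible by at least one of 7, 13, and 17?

floor(3638/7) + floor(3638/13) + floor(3638/17) − floor(3638/91) − floor(3638/119) − floor(3638/221) + floor(3638/1547) = 519 + 279 + 214 − 39 − 30 − 16 + 2 = 929

929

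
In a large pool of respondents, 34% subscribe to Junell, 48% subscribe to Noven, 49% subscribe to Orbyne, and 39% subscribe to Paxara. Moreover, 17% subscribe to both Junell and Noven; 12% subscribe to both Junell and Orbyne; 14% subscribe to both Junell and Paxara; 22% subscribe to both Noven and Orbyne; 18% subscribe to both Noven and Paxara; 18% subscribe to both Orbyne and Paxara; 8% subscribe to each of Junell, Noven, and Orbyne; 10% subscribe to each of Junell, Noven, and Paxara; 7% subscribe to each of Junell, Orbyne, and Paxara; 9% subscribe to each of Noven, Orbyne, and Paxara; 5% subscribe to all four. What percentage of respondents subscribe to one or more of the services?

By inclusion–exclusion:
P(union) = 34 + 48 + 49 + 39 − 17 − 12 − 14 − 22 − 18 − 18 + 8 + 10 + 7 + 9 − 5 = 98%

98%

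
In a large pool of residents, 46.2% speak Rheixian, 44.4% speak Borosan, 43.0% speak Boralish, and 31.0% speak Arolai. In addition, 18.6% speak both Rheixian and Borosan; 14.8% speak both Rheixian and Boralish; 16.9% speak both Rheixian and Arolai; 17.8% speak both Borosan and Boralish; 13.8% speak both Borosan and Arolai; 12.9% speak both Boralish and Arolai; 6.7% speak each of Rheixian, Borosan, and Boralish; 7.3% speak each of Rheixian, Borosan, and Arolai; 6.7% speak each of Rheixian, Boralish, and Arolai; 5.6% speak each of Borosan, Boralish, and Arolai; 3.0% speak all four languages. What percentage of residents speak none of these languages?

P(≥1) = 46.2 + 44.4 + 43.0 + 31.0 − 18.6 − 14.8 − 16.9 − 17.8 − 13.8 − 12.9 + 6.7 + 7.3 + 6.7 + 5.6 − 3.0 = 93.1%
P(none) = 100% − 93.1% = 6.9%

6.9%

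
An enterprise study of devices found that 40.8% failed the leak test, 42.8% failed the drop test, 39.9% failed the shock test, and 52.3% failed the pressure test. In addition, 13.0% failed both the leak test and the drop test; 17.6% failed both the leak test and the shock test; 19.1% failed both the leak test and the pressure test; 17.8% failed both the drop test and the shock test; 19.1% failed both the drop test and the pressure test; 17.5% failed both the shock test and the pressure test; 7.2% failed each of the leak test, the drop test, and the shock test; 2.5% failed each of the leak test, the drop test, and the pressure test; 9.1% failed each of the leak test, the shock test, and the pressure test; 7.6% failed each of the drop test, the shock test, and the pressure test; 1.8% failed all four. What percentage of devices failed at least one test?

Using inclusion–exclusion:
P(at least one) = 40.8 + 42.8 + 39.9 + 52.3 − 13.0 − 17.6 − 19.1 − 17.8 − 19.1 − 17.5 + 7.2 + 2.5 + 9.1 + 7.6 − 1.8 = 96.3%

96.3%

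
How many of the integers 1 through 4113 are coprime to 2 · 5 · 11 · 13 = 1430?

Apply inclusion-exclusion:
2056 + 822 + 373 + 316 − 411 − 186 − 158 − 74 − 63 − 28 + 37 + 31 + 14 + 5 − 2 = 2732
4113 − 2732 = 1381

1381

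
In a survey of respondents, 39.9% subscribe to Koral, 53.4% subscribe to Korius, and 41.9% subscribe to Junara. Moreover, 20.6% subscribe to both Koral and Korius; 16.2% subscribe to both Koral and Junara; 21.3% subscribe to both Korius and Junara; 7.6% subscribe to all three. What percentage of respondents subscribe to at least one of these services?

84.7%

Using inclusion–exclusion:
P(≥1) = 39.9 + 53.4 + 41.9 − 20.6 − 16.2 − 21.3 + 7.6 = 84.7%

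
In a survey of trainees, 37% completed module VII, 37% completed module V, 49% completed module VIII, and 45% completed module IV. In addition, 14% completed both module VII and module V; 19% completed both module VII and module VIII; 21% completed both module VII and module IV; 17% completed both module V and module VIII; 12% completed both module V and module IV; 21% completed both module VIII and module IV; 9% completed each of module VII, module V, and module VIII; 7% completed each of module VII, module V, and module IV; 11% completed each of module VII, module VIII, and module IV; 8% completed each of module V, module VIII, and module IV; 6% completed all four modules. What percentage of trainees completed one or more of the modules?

Using inclusion–exclusion:
P(≥1) = 37 + 37 + 49 + 45 − 14 − 19 − 21 − 17 − 12 − 21 + 9 + 7 + 11 + 8 − 6 = 93%

93%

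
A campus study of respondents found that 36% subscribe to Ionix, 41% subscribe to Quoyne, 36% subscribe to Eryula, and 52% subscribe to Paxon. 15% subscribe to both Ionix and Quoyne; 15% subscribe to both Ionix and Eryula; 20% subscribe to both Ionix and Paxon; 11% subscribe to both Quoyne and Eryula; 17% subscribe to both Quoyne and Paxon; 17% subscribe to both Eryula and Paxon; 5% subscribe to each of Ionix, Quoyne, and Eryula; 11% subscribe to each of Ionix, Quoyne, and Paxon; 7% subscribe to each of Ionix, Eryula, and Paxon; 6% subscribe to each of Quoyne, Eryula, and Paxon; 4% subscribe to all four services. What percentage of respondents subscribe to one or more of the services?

95%

Apply inclusion-exclusion:
P(≥1) = 36 + 41 + 36 + 52 − 15 − 15 − 20 − 11 − 17 − 17 + 5 + 11 + 7 + 6 − 4 = 95%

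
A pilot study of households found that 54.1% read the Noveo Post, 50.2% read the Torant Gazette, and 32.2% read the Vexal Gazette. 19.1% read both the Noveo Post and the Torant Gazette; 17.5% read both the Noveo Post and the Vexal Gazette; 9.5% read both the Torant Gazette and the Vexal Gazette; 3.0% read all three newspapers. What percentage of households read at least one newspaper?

P(≥1) = 54.1 + 50.2 + 32.2 − 19.1 − 17.5 − 9.5 + 3.0 = 93.4%

93.4%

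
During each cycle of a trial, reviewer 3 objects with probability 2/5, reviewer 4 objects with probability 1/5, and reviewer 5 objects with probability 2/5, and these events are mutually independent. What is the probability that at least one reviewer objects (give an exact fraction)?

P(none) = (1 − 2/5) × (1 − 1/5) × (1 − 2/5) = 3/5 × 4/5 × 3/5 = 36/125
P(at least one) = 1 − 36/125 = 89/125

89/125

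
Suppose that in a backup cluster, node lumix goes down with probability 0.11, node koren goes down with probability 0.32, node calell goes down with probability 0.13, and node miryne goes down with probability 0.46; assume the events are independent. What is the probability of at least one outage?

0.71567704

P(none) = (1 − 0.11) × (1 − 0.32) × (1 − 0.13) × (1 − 0.46) = 0.89 × 0.68 × 0.87 × 0.54 = 0.28432296
P(at least one) = 1 − 0.28432296 = 0.71567704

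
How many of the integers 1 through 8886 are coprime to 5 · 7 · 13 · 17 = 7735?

5294

By inclusion-exclusion,
1777 + 1269 + 683 + 522 − 253 − 136 − 104 − 97 − 74 − 40 + 19 + 14 + 8 + 5 − 1 = 3592
8886 − 3592 = 5294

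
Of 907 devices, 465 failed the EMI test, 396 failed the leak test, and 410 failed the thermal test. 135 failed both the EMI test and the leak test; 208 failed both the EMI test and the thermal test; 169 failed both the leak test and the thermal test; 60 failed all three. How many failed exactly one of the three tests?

By inclusion–exclusion (exactly-one form):
|exactly one| = 465 + 396 + 410 − 2·135 − 2·208 − 2·169 + 3·60 = 427

427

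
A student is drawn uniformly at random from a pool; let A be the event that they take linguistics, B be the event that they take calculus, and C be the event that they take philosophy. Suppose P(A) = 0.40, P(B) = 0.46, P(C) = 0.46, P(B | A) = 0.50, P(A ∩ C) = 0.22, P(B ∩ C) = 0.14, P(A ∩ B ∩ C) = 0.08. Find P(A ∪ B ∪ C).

P(A ∩ B) = P(A)·P(B|A) = 0.40 × 0.50 = 0.20
By inclusion-exclusion,
P(A ∪ B ∪ C) = 0.40 + 0.46 + 0.46 − 0.20 − 0.22 − 0.14 + 0.08 = 0.84

0.84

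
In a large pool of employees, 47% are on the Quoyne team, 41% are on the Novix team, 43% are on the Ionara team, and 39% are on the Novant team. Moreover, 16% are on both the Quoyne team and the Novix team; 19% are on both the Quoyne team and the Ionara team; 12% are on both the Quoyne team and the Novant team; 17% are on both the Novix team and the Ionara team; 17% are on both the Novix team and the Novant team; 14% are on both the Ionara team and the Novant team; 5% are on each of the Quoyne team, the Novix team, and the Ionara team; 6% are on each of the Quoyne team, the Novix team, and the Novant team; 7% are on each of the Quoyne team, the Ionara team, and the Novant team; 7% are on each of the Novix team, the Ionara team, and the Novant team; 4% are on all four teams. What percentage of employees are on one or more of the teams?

96%

P(≥1) = 47 + 41 + 43 + 39 − 16 − 19 − 12 − 17 − 17 − 14 + 5 + 6 + 7 + 7 − 4 = 96%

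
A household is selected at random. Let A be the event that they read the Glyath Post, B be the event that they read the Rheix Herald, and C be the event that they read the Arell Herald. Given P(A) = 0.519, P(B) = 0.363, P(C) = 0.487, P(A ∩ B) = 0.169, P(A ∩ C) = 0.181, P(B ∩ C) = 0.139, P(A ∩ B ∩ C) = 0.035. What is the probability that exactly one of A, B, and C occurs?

0.496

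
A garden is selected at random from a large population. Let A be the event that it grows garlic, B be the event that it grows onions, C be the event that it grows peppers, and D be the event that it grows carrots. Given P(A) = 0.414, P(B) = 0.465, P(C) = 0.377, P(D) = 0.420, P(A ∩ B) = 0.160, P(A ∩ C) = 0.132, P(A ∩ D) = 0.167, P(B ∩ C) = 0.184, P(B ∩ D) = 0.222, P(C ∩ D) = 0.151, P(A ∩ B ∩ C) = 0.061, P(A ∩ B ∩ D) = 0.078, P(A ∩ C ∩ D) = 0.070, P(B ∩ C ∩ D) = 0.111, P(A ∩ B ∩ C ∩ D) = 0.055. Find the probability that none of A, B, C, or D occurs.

Inclusion–exclusion gives
P(A ∪ B ∪ C ∪ D) = 0.414 + 0.465 + 0.377 + 0.420 − 0.160 − 0.132 − 0.167 − 0.184 − 0.222 − 0.151 + 0.061 + 0.078 + 0.070 + 0.111 − 0.055 = 0.925
P(none) = 1 − 0.925 = 0.075

0.075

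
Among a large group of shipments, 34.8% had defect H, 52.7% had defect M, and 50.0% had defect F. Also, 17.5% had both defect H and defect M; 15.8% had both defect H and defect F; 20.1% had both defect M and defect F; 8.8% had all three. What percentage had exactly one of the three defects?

P(exactly one) = 34.8 + 52.7 + 50.0 − 2·17.5 − 2·15.8 − 2·20.1 + 3·8.8 = 57.1%

57.1%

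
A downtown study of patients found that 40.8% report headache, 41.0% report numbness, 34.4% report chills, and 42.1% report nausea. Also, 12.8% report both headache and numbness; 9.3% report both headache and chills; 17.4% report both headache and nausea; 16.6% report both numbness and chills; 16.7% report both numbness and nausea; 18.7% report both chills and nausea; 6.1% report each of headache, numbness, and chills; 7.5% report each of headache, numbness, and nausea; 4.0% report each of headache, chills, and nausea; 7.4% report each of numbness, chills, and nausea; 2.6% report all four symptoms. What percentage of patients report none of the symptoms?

Inclusion–exclusion gives
P(union) = 40.8 + 41.0 + 34.4 + 42.1 − 12.8 − 9.3 − 17.4 − 16.6 − 16.7 − 18.7 + 6.1 + 7.5 + 4.0 + 7.4 − 2.6 = 89.2%
P(none) = 100% − 89.2% = 10.8%

10.8%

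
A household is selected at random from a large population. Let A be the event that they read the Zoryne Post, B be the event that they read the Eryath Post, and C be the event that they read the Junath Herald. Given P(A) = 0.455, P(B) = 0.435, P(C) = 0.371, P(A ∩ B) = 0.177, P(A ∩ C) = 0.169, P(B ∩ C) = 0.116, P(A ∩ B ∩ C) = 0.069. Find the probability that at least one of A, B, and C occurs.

0.868

By inclusion-exclusion,
P(A ∪ B ∪ C) = 0.455 + 0.435 + 0.371 − 0.177 − 0.169 − 0.116 + 0.069 = 0.868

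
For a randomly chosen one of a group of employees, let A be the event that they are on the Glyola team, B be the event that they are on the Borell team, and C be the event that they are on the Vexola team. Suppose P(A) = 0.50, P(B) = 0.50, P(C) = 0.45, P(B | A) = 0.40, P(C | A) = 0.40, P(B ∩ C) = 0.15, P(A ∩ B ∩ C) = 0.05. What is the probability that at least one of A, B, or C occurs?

P(A ∩ B) = P(A)·P(B|A) = 0.50 × 0.40 = 0.20
P(A ∩ C) = P(A)·P(C|A) = 0.50 × 0.40 = 0.20
By inclusion-exclusion,
P(A ∪ B ∪ C) = 0.50 + 0.50 + 0.45 − 0.20 − 0.20 − 0.15 + 0.05 = 0.95

0.95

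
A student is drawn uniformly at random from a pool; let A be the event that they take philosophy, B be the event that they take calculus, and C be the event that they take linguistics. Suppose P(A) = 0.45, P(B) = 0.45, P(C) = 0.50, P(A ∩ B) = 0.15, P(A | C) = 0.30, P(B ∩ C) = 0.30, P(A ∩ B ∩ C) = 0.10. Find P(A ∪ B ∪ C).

0.90

P(A ∩ C) = P(C)·P(A|C) = 0.50 × 0.30 = 0.15
Inclusion–exclusion gives
P(A ∪ B ∪ C) = 0.45 + 0.45 + 0.50 − 0.15 − 0.15 − 0.30 + 0.10 = 0.90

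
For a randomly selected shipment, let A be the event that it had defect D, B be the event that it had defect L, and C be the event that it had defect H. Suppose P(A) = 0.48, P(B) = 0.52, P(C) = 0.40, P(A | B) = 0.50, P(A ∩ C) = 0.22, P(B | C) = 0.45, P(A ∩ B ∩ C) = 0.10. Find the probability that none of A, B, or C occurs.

P(A ∩ B) = P(B)·P(A|B) = 0.52 × 0.50 = 0.26
P(B ∩ C) = P(C)·P(B|C) = 0.40 × 0.45 = 0.18
P(A ∪ B ∪ C) = 0.48 + 0.52 + 0.40 − 0.26 − 0.22 − 0.18 + 0.10 = 0.84
P(none) = 1 − 0.84 = 0.16

0.16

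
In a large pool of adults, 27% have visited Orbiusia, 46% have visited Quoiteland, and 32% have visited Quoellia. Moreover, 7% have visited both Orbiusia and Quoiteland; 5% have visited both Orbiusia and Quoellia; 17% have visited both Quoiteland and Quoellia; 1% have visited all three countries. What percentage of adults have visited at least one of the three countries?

77%

P(union) = 27 + 46 + 32 − 7 − 5 − 17 + 1 = 77%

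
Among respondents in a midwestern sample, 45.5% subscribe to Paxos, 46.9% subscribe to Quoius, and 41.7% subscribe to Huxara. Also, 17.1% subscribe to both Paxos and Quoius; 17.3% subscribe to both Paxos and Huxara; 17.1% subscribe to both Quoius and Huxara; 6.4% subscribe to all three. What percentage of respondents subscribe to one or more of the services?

89.0%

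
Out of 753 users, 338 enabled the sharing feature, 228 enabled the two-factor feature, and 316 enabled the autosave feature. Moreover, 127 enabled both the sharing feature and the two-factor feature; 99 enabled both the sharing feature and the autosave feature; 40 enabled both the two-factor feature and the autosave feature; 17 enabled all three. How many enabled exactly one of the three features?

N(exactly one) = 338 + 228 + 316 − 2·127 − 2·99 − 2·40 + 3·17 = 401

401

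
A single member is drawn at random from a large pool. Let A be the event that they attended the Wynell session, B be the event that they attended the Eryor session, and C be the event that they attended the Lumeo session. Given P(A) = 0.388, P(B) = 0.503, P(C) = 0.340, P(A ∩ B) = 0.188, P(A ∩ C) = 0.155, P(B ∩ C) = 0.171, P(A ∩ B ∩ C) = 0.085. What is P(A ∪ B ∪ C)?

0.802

Inclusion–exclusion gives
P(A ∪ B ∪ C) = 0.388 + 0.503 + 0.340 − 0.188 − 0.155 − 0.171 + 0.085 = 0.802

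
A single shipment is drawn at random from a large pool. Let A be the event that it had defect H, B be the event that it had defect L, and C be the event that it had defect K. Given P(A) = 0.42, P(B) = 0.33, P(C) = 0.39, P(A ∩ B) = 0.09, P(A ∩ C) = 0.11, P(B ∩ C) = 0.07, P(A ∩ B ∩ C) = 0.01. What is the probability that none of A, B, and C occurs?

P(A ∪ B ∪ C) = 0.42 + 0.33 + 0.39 − 0.09 − 0.11 − 0.07 + 0.01 = 0.88
P(none) = 1 − 0.88 = 0.12

0.12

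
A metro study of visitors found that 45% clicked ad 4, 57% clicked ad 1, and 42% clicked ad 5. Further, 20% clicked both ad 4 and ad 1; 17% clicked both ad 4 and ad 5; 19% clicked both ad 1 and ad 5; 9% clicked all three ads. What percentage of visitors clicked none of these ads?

3%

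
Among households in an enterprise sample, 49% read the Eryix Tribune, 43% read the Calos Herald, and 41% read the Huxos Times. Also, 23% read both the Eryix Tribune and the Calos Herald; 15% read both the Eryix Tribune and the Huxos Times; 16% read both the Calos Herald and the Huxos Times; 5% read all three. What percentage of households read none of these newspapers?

16%

P(at least one) = 49 + 43 + 41 − 23 − 15 − 16 + 5 = 84%
P(none) = 100% − 84% = 16%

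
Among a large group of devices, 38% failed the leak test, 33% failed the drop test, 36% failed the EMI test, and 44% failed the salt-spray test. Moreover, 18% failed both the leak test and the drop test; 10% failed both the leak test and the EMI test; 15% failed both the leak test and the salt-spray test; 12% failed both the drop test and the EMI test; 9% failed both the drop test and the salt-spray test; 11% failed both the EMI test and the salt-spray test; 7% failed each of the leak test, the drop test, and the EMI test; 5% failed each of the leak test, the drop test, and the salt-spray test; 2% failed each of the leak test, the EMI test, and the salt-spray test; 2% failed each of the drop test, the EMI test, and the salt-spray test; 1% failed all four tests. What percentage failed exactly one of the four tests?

45%

By inclusion–exclusion (exactly-one form):
P(exactly one) = 38 + 33 + 36 + 44 − 2·18 − 2·10 − 2·15 − 2·12 − 2·9 − 2·11 + 3·7 + 3·5 + 3·2 + 3·2 − 4·1 = 45%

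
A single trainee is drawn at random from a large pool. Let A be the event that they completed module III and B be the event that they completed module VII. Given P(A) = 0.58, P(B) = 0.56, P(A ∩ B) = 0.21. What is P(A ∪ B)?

Apply inclusion-exclusion:
P(A ∪ B) = 0.58 + 0.56 − 0.21 = 0.93

0.93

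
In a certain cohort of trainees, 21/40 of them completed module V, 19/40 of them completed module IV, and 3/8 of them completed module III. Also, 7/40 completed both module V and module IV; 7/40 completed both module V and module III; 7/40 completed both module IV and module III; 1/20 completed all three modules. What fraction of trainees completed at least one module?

Inclusion–exclusion gives
P(union) = 21/40 + 19/40 + 3/8 − 7/40 − 7/40 − 7/40 + 1/20 = 9/10

9/10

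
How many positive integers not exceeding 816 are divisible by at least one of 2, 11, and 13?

floor(816/2) + floor(816/11) + floor(816/13) − floor(816/22) − floor(816/26) − floor(816/143) + floor(816/286) = 408 + 74 + 62 − 37 − 31 − 5 + 2 = 473

473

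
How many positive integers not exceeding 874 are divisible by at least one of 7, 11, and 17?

232

floor(874/7) + floor(874/11) + floor(874/17) − floor(874/77) − floor(874/119) − floor(874/187) + floor(874/1309) = 124 + 79 + 51 − 11 − 7 − 4 + 0 = 232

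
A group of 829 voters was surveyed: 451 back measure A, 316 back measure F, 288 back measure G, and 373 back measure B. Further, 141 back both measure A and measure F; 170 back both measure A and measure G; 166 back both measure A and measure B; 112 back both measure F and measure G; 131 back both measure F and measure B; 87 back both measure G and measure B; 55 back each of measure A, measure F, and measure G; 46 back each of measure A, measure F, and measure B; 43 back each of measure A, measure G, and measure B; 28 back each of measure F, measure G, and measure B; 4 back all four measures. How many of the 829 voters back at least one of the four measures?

789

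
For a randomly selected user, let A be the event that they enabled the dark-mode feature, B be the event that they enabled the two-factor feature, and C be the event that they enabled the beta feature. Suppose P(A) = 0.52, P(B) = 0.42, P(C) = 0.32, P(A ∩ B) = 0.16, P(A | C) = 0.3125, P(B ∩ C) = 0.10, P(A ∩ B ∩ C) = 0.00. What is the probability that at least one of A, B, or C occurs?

P(A ∩ C) = P(C)·P(A|C) = 0.32 × 0.3125 = 0.10
P(A ∪ B ∪ C) = 0.52 + 0.42 + 0.32 − 0.16 − 0.10 − 0.10 + 0.00 = 0.90

0.90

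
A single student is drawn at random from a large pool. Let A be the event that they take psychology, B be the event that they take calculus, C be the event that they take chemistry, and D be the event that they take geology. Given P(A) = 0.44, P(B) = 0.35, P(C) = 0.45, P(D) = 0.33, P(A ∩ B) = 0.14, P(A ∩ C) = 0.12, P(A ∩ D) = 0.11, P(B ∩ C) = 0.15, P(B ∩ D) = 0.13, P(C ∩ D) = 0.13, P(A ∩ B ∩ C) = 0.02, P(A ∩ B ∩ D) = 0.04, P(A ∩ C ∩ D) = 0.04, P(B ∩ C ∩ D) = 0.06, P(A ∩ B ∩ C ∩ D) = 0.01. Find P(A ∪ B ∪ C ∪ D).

0.94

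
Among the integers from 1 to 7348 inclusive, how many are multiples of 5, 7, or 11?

2768

Inclusion–exclusion gives
⌊7348/5⌋ + ⌊7348/7⌋ + ⌊7348/11⌋ − ⌊7348/35⌋ − ⌊7348/55⌋ − ⌊7348/77⌋ + ⌊7348/385⌋ = 1469 + 1049 + 668 − 209 − 133 − 95 + 19 = 2768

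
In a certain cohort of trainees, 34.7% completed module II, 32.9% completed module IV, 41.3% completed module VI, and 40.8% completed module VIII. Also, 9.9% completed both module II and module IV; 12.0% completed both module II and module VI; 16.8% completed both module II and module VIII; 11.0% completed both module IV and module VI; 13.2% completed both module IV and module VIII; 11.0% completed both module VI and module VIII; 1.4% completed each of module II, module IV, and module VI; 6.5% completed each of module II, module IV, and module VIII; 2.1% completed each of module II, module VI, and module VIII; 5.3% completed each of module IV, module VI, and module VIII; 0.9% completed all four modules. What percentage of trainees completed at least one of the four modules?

90.2%

P(union) = 34.7 + 32.9 + 41.3 + 40.8 − 9.9 − 12.0 − 16.8 − 11.0 − 13.2 − 11.0 + 1.4 + 6.5 + 2.1 + 5.3 − 0.9 = 90.2%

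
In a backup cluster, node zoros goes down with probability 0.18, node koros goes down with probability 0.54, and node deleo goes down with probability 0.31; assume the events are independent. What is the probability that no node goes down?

Independence gives P(none) = ∏(1 − pᵢ).
P(none) = (1 − 0.18) × (1 − 0.54) × (1 − 0.31) = 0.82 × 0.46 × 0.69 = 0.260268

0.260268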